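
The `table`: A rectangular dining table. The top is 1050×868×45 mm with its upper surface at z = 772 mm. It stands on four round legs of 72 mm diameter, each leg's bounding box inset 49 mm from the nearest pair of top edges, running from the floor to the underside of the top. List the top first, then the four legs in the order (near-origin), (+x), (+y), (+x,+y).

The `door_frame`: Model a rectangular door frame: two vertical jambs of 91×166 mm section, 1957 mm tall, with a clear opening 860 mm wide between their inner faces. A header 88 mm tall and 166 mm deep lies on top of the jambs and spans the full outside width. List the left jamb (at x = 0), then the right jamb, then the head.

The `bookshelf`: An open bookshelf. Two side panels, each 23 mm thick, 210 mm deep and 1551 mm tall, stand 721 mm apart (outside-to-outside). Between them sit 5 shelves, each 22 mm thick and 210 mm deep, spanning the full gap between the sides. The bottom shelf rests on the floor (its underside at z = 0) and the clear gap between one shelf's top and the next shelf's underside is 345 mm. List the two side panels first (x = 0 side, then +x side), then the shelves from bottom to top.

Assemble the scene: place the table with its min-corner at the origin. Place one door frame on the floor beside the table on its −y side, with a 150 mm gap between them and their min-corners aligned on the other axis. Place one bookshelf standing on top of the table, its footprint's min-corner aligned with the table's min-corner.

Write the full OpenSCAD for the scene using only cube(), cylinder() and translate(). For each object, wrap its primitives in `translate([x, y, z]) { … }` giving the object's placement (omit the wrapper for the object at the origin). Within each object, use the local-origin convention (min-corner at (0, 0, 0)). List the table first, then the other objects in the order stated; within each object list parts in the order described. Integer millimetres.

translate([0, 0, 727]) cube([1050, 868, 45]);
translate([85, 85, 0]) cylinder(h = 727, r = 36);
translate([965, 85, 0]) cylinder(h = 727, r = 36);
translate([85, 783, 0]) cylinder(h = 727, r = 36);
translate([965, 783, 0]) cylinder(h = 727, r = 36);
translate([0, -316, 0]) {
  cube([91, 166, 1957]);
  translate([951, 0, 0]) cube([91, 166, 1957]);
  translate([0, 0, 1957]) cube([1042, 166, 88]);
}
translate([0, 0, 772]) {
  cube([23, 210, 1551]);
  translate([698, 0, 0]) cube([23, 210, 1551]);
  translate([23, 0, 0]) cube([675, 210, 22]);
  translate([23, 0, 367]) cube([675, 210, 22]);
  translate([23, 0, 734]) cube([675, 210, 22]);
  translate([23, 0, 1101]) cube([675, 210, 22]);
  translate([23, 0, 1468]) cube([675, 210, 22]);
}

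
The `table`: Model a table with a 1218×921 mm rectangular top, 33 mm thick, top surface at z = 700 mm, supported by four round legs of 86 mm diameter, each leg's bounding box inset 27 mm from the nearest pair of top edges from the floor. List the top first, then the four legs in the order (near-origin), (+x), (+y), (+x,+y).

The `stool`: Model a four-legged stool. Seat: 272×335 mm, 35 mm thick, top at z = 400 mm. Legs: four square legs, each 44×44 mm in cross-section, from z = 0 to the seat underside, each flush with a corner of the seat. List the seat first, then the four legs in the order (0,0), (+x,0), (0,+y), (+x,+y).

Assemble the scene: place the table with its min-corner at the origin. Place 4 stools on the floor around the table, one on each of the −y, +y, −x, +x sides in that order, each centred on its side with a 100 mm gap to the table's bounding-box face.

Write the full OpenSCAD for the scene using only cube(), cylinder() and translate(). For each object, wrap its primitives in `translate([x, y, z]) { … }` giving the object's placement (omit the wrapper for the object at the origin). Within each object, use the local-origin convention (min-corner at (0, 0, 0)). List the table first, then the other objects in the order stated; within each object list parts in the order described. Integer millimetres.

translate([0, 0, 667]) cube([1218, 921, 33]);
translate([70, 70, 0]) cylinder(h = 667, r = 43);
translate([1148, 70, 0]) cylinder(h = 667, r = 43);
translate([70, 851, 0]) cylinder(h = 667, r = 43);
translate([1148, 851, 0]) cylinder(h = 667, r = 43);
translate([473, -435, 0]) {
  translate([0, 0, 365]) cube([272, 335, 35]);
  cube([44, 44, 365]);
  translate([228, 0, 0]) cube([44, 44, 365]);
  translate([0, 291, 0]) cube([44, 44, 365]);
  translate([228, 291, 0]) cube([44, 44, 365]);
}
translate([473, 1021, 0]) {
  translate([0, 0, 365]) cube([272, 335, 35]);
  cube([44, 44, 365]);
  translate([228, 0, 0]) cube([44, 44, 365]);
  translate([0, 291, 0]) cube([44, 44, 365]);
  translate([228, 291, 0]) cube([44, 44, 365]);
}
translate([-372, 293, 0]) {
  translate([0, 0, 365]) cube([272, 335, 35]);
  cube([44, 44, 365]);
  translate([228, 0, 0]) cube([44, 44, 365]);
  translate([0, 291, 0]) cube([44, 44, 365]);
  translate([228, 291, 0]) cube([44, 44, 365]);
}
translate([1318, 293, 0]) {
  translate([0, 0, 365]) cube([272, 335, 35]);
  cube([44, 44, 365]);
  translate([228, 0, 0]) cube([44, 44, 365]);
  translate([0, 291, 0]) cube([44, 44, 365]);
  translate([228, 291, 0]) cube([44, 44, 365]);
}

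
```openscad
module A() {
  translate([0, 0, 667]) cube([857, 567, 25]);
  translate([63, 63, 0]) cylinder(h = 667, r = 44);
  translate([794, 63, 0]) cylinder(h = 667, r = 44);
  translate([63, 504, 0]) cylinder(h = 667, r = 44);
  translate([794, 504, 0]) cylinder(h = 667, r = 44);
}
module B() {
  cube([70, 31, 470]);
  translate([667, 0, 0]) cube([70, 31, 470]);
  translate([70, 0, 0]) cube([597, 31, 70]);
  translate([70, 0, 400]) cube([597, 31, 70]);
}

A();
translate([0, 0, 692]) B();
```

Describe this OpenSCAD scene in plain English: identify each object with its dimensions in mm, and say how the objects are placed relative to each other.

A is a table: top 857 mm (x) × 567 mm (y), 25 mm thick, upper face at z = 692 mm, on four round legs of 88 mm diameter, each leg's bounding box inset 19 mm from the nearest pair of top edges, running from z = 0 to the bottom of the top.

B is a rectangular picture frame lying in the x–z plane (depth along y). The opening is 597 mm wide (x) by 330 mm tall (z), surrounded by a border 70 mm wide on all four sides. The frame is 31 mm deep and is made of two full-height vertical stiles with two horizontal rails fitted between them.

The picture frame is on top of the table.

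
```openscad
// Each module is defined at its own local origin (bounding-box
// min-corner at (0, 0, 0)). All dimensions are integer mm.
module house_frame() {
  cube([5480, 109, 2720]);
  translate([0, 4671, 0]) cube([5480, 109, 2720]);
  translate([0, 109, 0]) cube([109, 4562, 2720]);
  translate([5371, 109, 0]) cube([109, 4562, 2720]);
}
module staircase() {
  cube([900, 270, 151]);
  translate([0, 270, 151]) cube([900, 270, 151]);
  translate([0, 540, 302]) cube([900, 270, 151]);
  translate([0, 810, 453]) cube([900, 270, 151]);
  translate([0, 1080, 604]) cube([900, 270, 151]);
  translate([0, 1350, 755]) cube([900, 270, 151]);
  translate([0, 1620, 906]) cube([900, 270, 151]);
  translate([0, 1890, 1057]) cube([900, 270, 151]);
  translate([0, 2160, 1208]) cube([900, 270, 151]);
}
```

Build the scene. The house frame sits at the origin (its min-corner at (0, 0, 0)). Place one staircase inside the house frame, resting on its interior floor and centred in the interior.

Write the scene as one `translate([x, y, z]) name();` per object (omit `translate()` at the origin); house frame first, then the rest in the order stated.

house_frame();
translate([2290, 1175, 0]) staircase();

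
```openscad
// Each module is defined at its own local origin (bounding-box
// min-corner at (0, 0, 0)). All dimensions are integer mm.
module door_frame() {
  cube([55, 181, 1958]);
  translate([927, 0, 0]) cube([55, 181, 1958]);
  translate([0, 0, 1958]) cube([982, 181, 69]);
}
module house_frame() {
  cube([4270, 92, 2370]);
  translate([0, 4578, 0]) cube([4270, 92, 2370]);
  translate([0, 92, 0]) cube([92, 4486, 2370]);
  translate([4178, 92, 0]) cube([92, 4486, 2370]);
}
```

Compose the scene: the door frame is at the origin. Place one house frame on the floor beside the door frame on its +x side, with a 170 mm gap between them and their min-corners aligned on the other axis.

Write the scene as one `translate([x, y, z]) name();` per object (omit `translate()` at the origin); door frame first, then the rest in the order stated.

door_frame();
translate([1152, 0, 0]) house_frame();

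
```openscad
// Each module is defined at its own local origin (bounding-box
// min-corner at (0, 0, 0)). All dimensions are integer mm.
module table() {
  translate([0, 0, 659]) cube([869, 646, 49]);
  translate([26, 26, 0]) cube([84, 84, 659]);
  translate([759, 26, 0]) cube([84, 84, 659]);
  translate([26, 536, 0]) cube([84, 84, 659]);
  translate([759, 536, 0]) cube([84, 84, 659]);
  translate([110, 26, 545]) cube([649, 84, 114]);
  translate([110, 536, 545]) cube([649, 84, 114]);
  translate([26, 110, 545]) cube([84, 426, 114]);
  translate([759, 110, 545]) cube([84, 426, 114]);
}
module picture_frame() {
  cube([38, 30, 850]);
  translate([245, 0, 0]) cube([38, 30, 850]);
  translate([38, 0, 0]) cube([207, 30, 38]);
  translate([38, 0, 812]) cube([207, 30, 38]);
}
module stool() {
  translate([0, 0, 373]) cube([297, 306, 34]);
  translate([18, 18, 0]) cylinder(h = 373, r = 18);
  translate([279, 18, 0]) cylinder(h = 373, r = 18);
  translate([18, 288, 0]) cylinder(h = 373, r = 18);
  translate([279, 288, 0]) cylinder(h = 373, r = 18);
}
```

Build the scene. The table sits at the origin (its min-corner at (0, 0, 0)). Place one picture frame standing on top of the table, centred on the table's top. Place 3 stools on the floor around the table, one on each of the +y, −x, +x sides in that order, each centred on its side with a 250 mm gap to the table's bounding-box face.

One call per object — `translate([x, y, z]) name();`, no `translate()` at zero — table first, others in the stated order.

table();
translate([293, 308, 708]) picture_frame();
translate([286, 896, 0]) stool();
translate([-547, 170, 0]) stool();
translate([1119, 170, 0]) stool();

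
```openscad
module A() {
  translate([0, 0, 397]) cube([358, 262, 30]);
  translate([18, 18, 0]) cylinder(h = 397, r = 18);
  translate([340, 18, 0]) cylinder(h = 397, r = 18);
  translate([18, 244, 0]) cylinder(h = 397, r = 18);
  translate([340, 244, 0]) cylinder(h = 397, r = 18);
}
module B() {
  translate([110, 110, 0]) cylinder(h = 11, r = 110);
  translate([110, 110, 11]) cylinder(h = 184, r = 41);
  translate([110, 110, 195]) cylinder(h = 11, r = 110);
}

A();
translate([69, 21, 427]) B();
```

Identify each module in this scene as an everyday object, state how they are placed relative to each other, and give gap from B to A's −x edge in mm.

A is a stool. B is a spool. The spool is on top of the stool, centred. The gap from the spool to the stool's −x edge is 69 mm.

The spool's min-x is at 69; the stool's min-x is 0; gap = 69 mm.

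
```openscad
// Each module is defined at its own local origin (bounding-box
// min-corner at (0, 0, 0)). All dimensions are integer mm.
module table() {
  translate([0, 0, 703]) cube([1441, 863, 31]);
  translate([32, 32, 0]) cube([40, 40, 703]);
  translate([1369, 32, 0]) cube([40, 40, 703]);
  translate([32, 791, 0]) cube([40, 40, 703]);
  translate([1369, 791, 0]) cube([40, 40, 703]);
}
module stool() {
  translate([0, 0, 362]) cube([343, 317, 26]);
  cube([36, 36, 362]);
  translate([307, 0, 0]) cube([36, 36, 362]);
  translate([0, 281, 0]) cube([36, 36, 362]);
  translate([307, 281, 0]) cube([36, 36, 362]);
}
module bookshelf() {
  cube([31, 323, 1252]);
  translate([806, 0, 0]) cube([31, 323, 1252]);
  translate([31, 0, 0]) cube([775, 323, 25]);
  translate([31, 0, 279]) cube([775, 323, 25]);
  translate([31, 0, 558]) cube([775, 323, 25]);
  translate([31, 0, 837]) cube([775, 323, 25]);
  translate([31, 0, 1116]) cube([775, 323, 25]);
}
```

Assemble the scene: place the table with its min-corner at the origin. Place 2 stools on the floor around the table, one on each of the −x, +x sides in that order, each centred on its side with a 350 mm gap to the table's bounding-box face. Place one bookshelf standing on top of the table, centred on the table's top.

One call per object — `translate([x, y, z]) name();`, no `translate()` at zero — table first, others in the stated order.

table();
translate([-693, 273, 0]) stool();
translate([1791, 273, 0]) stool();
translate([302, 270, 734]) bookshelf();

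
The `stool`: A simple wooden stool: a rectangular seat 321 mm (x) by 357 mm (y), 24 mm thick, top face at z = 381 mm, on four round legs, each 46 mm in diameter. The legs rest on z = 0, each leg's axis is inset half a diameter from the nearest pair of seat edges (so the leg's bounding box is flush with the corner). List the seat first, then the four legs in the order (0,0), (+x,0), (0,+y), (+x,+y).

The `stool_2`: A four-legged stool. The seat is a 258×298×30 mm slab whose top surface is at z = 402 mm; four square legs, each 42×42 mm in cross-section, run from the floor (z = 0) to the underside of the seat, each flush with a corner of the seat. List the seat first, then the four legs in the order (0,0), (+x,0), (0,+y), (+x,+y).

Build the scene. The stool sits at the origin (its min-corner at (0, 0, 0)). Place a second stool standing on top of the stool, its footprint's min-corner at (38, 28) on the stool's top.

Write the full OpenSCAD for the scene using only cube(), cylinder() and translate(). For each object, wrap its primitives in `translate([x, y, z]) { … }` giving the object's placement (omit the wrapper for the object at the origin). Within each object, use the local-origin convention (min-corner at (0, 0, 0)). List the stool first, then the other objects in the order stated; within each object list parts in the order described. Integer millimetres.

translate([0, 0, 357]) cube([321, 357, 24]);
translate([23, 23, 0]) cylinder(h = 357, r = 23);
translate([298, 23, 0]) cylinder(h = 357, r = 23);
translate([23, 334, 0]) cylinder(h = 357, r = 23);
translate([298, 334, 0]) cylinder(h = 357, r = 23);
translate([38, 28, 381]) {
  translate([0, 0, 372]) cube([258, 298, 30]);
  cube([42, 42, 372]);
  translate([216, 0, 0]) cube([42, 42, 372]);
  translate([0, 256, 0]) cube([42, 42, 372]);
  translate([216, 256, 0]) cube([42, 42, 372]);
}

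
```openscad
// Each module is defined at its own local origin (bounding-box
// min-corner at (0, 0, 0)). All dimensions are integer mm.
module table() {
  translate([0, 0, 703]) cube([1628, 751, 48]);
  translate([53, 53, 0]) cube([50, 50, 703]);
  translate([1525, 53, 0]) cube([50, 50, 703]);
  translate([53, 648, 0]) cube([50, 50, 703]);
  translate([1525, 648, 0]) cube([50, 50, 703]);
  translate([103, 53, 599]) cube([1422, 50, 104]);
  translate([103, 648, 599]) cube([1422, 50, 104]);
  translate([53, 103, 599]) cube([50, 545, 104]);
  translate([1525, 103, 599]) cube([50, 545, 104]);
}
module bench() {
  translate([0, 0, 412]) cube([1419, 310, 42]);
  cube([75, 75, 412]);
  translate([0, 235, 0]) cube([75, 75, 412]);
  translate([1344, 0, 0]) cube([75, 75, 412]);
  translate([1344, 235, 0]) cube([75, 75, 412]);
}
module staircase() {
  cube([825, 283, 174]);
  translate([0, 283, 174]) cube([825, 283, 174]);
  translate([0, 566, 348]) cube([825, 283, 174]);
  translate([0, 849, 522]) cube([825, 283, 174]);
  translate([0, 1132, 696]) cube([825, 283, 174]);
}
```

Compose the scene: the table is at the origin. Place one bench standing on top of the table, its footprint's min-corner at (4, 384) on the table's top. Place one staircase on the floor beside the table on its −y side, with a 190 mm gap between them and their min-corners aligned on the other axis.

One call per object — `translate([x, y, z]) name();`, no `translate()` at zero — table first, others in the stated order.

table();
translate([4, 384, 751]) bench();
translate([0, -1605, 0]) staircase();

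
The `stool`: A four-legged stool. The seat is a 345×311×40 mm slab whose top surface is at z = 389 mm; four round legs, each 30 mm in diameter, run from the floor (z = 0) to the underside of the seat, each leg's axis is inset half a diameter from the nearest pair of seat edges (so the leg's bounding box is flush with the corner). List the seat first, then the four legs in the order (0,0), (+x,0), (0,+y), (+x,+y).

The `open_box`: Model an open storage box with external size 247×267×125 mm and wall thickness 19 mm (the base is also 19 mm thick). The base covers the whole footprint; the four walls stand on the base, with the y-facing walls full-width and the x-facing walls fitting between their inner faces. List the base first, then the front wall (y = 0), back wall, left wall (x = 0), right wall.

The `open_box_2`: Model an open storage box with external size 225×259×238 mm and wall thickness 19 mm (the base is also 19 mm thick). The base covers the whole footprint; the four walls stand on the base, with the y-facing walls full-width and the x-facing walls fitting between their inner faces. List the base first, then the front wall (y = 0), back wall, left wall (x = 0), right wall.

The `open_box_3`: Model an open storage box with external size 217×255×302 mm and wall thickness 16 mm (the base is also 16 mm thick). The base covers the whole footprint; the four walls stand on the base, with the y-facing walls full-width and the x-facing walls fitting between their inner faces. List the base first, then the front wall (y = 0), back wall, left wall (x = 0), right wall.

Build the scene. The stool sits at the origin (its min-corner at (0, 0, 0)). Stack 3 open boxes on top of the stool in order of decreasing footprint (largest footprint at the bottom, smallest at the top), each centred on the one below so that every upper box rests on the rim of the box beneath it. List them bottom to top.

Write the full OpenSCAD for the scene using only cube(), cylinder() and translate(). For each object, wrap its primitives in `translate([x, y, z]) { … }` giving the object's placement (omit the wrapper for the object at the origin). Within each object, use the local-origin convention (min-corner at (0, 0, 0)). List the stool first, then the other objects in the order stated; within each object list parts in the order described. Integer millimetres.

translate([0, 0, 349]) cube([345, 311, 40]);
translate([15, 15, 0]) cylinder(h = 349, r = 15);
translate([330, 15, 0]) cylinder(h = 349, r = 15);
translate([15, 296, 0]) cylinder(h = 349, r = 15);
translate([330, 296, 0]) cylinder(h = 349, r = 15);
translate([49, 22, 389]) {
  cube([247, 267, 19]);
  translate([0, 0, 19]) cube([247, 19, 106]);
  translate([0, 248, 19]) cube([247, 19, 106]);
  translate([0, 19, 19]) cube([19, 229, 106]);
  translate([228, 19, 19]) cube([19, 229, 106]);
}
translate([60, 26, 514]) {
  cube([225, 259, 19]);
  translate([0, 0, 19]) cube([225, 19, 219]);
  translate([0, 240, 19]) cube([225, 19, 219]);
  translate([0, 19, 19]) cube([19, 221, 219]);
  translate([206, 19, 19]) cube([19, 221, 219]);
}
translate([64, 28, 752]) {
  cube([217, 255, 16]);
  translate([0, 0, 16]) cube([217, 16, 286]);
  translate([0, 239, 16]) cube([217, 16, 286]);
  translate([0, 16, 16]) cube([16, 223, 286]);
  translate([201, 16, 16]) cube([16, 223, 286]);
}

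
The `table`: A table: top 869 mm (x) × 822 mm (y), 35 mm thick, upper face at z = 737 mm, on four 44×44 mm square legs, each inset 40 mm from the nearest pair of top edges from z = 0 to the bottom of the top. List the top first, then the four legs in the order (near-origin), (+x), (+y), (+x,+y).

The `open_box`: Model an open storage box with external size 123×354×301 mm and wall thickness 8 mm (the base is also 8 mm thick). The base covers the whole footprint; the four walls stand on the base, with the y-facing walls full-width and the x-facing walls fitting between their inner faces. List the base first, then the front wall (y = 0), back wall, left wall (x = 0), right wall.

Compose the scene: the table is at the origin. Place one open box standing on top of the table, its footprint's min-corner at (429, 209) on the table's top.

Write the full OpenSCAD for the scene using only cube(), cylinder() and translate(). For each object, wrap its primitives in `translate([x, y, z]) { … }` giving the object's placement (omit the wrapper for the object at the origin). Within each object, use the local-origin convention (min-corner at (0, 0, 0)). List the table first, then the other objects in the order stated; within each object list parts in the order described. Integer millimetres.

translate([0, 0, 702]) cube([869, 822, 35]);
translate([40, 40, 0]) cube([44, 44, 702]);
translate([785, 40, 0]) cube([44, 44, 702]);
translate([40, 738, 0]) cube([44, 44, 702]);
translate([785, 738, 0]) cube([44, 44, 702]);
translate([429, 209, 737]) {
  cube([123, 354, 8]);
  translate([0, 0, 8]) cube([123, 8, 293]);
  translate([0, 346, 8]) cube([123, 8, 293]);
  translate([0, 8, 8]) cube([8, 338, 293]);
  translate([115, 8, 8]) cube([8, 338, 293]);
}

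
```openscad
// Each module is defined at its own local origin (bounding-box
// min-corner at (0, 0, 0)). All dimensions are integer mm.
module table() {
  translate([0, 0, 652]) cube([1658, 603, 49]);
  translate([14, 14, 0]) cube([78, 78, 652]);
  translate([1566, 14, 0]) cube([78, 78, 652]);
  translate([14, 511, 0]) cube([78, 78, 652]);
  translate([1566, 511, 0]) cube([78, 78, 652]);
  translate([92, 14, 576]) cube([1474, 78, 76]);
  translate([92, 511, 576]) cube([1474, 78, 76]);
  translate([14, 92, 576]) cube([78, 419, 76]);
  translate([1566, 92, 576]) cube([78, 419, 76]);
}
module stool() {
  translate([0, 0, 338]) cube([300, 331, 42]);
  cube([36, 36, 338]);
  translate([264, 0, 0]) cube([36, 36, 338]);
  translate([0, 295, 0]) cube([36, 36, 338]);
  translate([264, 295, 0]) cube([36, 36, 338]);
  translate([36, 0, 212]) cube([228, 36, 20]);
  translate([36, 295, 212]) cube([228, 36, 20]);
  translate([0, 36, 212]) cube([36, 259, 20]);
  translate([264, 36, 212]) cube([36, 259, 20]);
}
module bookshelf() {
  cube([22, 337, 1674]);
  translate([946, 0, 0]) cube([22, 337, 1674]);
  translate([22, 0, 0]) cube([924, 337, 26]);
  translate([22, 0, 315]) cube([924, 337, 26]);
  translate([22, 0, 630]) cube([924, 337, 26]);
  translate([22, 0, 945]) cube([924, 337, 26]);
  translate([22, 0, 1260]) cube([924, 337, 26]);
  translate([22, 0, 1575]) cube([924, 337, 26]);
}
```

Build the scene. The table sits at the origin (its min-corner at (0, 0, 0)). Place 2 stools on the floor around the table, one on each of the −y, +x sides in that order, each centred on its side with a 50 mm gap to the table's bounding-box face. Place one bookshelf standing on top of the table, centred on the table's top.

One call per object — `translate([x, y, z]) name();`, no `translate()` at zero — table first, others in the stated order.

table();
translate([679, -381, 0]) stool();
translate([1708, 136, 0]) stool();
translate([345, 133, 701]) bookshelf();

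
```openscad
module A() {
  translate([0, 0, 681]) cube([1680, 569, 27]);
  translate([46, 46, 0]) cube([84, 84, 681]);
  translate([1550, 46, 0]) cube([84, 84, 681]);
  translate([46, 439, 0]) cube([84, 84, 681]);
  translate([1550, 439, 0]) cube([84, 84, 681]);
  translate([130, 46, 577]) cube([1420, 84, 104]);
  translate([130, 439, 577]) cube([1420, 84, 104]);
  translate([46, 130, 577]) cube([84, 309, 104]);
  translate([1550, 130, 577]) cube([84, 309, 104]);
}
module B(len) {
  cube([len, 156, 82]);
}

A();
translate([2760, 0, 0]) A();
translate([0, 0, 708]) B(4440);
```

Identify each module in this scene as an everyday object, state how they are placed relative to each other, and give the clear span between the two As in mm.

Second table starts at x = 2760; first ends at x = 1680; clear span = 2760 − 1680 = 1080 mm.

A is a table. B is a beam. A beam spans the tops of two tables. The clear span between the two tables is 1080 mm.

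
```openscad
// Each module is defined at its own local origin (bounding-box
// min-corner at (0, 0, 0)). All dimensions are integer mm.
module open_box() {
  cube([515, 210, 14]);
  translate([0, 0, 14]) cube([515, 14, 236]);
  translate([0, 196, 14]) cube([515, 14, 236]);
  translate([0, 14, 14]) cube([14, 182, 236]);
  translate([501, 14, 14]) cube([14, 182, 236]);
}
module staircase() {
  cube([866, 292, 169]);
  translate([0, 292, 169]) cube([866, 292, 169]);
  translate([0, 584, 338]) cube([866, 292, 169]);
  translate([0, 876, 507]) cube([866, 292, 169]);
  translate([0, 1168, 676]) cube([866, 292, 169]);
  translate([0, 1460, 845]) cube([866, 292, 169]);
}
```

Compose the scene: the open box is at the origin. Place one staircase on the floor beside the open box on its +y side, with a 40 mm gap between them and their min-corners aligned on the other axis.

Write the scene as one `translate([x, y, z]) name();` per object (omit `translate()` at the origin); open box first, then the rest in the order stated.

open_box();
translate([0, 250, 0]) staircase();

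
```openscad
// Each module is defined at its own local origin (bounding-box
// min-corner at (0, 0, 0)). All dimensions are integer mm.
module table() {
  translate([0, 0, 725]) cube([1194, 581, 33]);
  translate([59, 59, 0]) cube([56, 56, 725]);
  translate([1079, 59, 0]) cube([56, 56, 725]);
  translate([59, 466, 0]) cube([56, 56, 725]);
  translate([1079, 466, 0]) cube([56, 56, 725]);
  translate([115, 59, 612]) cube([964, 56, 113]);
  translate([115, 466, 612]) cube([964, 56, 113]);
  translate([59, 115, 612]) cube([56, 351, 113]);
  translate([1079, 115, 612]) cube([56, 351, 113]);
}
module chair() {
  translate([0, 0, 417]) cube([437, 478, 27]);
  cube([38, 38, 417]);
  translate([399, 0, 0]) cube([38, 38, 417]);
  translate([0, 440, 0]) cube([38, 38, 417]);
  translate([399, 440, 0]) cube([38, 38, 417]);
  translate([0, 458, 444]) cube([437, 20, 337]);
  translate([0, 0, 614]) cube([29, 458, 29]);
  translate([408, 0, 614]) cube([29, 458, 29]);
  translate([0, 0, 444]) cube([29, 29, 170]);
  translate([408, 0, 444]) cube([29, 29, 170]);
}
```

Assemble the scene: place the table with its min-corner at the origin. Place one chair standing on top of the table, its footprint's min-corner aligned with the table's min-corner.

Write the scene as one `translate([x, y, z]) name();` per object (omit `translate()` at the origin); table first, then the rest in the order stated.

table();
translate([0, 0, 758]) chair();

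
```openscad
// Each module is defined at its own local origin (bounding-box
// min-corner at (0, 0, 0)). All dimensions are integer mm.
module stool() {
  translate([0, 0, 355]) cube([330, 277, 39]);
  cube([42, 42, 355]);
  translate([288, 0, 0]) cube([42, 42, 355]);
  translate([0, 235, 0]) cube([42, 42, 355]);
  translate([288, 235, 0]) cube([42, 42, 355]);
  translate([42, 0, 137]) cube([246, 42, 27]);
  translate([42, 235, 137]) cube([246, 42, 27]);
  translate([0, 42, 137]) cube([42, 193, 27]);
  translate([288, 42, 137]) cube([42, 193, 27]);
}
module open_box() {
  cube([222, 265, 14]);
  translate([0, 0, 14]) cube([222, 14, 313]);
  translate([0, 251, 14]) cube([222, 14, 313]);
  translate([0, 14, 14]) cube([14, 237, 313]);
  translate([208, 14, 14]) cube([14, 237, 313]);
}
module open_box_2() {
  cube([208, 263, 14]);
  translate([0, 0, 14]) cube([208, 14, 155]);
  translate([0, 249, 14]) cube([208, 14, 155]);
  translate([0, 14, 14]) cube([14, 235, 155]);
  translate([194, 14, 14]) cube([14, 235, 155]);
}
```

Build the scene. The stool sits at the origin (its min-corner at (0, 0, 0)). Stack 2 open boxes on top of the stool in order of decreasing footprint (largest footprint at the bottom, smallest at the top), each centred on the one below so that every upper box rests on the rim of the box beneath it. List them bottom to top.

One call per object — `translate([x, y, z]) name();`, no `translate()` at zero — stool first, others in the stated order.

stool();
translate([54, 6, 394]) open_box();
translate([61, 7, 721]) open_box_2();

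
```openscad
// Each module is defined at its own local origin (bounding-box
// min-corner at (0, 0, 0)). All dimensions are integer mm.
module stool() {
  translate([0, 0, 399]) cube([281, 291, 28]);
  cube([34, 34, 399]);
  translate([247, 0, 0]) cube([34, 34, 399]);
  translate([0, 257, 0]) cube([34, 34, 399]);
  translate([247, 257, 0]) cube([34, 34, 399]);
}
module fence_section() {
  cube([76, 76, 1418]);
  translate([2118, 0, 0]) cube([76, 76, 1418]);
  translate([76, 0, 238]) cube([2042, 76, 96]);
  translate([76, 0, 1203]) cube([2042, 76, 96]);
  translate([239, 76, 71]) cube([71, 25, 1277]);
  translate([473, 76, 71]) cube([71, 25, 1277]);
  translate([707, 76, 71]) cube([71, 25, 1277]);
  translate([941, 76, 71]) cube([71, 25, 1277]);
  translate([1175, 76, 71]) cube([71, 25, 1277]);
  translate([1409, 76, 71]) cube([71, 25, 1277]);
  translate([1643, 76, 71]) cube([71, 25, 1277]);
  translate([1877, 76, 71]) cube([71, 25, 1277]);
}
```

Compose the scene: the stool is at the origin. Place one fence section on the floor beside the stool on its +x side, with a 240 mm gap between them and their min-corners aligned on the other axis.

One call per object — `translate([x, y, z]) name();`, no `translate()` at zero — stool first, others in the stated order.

stool();
translate([521, 0, 0]) fence_section();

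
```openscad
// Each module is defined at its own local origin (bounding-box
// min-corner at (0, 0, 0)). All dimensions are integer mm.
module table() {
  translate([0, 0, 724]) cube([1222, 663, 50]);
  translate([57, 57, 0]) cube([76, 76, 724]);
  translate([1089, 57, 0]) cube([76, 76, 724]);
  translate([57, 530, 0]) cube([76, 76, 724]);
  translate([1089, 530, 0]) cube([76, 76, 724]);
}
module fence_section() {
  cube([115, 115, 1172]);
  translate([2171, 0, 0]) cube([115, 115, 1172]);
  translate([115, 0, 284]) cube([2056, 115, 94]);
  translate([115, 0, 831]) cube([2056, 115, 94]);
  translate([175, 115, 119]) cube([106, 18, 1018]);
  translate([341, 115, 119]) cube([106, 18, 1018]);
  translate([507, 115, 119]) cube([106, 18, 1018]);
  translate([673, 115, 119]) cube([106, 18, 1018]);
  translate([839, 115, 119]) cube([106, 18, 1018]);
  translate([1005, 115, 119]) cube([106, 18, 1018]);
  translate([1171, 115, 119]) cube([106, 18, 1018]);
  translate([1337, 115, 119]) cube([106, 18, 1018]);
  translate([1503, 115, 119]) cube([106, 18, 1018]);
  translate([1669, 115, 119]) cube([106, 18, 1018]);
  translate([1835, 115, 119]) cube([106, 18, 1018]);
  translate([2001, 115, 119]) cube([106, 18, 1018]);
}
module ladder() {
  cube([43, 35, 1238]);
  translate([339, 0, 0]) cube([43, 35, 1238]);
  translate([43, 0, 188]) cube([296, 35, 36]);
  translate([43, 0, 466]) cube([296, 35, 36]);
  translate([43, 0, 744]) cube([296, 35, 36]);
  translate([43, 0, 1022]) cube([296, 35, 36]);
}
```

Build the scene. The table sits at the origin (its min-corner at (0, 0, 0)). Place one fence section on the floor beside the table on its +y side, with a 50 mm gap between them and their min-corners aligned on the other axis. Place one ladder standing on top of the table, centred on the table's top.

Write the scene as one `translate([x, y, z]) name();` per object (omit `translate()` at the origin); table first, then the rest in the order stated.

table();
translate([0, 713, 0]) fence_section();
translate([420, 314, 774]) ladder();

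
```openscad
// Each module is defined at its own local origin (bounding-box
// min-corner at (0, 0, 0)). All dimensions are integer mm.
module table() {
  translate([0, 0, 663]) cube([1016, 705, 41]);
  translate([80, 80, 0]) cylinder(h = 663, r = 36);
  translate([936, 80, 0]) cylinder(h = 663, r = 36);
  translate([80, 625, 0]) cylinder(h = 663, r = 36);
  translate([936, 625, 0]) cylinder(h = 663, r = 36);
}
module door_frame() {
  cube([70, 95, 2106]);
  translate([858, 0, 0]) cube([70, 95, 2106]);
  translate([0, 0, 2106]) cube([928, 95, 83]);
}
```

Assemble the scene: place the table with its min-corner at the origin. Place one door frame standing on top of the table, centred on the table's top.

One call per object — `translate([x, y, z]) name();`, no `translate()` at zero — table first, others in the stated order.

table();
translate([44, 305, 704]) door_frame();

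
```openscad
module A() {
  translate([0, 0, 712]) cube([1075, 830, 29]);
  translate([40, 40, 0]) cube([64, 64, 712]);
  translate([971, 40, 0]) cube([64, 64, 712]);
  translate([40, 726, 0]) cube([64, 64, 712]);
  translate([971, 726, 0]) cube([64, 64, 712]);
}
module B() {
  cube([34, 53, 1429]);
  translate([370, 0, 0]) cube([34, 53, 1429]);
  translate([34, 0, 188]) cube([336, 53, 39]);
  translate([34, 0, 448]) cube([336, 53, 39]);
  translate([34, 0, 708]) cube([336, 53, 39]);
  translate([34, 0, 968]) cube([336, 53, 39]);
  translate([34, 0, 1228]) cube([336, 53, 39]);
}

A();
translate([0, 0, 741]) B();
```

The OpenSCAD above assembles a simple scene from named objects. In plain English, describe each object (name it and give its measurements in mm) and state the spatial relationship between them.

A is a table with a 1075×830 mm rectangular top, 29 mm thick, top surface at z = 741 mm, supported by four 64×64 mm square legs, each inset 40 mm from the nearest pair of top edges, running from the floor.

B is a straight ladder. Two 34×53 mm vertical rails, 1429 mm tall, stand 404 mm apart (outside-to-outside) with their front faces coplanar on the −y side. 5 rungs, each 53 mm deep and 39 mm tall, span between the inner faces of the rails, front faces flush with the rails. The lowest rung's underside is at z = 188 mm and rungs are spaced 260 mm apart (underside to underside).

The ladder is on top of the table.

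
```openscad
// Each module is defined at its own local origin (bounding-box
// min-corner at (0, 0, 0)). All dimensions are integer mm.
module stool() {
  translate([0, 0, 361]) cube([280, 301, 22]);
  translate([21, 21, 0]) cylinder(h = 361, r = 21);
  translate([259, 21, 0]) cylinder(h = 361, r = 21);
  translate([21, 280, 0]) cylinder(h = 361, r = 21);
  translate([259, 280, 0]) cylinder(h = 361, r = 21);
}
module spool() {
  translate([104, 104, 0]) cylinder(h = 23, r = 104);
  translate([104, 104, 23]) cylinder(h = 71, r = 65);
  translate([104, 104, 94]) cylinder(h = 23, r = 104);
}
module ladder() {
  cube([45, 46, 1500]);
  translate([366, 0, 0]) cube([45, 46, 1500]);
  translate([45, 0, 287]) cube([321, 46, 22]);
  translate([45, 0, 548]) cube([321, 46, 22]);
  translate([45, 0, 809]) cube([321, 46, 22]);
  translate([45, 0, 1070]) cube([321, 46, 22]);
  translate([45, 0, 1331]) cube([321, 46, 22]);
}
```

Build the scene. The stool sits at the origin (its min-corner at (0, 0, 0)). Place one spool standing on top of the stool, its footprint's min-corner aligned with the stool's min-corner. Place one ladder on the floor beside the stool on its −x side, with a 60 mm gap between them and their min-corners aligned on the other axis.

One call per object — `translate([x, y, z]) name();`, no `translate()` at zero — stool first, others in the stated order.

stool();
translate([0, 0, 383]) spool();
translate([-471, 0, 0]) ladder();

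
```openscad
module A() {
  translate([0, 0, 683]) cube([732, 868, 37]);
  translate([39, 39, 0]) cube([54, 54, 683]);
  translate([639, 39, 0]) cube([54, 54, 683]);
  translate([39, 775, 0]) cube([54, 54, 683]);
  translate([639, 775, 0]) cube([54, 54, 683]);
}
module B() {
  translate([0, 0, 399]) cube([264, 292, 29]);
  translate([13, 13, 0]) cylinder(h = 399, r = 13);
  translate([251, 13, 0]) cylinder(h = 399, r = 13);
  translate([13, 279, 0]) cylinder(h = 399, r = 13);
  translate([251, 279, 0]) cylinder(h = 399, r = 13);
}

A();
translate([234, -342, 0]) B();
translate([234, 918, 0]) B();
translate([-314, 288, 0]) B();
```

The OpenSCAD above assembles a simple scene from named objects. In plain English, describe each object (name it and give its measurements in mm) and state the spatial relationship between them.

A is a rectangular dining table. The top is 732×868×37 mm with its upper surface at z = 720 mm. It stands on four 54×54 mm square legs, each inset 39 mm from the nearest pair of top edges, running from the floor to the underside of the top.

B is a four-legged stool. The seat is 264×292 mm, 29 mm thick, top at z = 428 mm. It stands on four round legs, each 26 mm in diameter, from z = 0 to the seat underside, each leg's axis is inset half a diameter from the nearest pair of seat edges (so the leg's bounding box is flush with the corner).

Three stools sit around the table at the −y, +y, −x sides.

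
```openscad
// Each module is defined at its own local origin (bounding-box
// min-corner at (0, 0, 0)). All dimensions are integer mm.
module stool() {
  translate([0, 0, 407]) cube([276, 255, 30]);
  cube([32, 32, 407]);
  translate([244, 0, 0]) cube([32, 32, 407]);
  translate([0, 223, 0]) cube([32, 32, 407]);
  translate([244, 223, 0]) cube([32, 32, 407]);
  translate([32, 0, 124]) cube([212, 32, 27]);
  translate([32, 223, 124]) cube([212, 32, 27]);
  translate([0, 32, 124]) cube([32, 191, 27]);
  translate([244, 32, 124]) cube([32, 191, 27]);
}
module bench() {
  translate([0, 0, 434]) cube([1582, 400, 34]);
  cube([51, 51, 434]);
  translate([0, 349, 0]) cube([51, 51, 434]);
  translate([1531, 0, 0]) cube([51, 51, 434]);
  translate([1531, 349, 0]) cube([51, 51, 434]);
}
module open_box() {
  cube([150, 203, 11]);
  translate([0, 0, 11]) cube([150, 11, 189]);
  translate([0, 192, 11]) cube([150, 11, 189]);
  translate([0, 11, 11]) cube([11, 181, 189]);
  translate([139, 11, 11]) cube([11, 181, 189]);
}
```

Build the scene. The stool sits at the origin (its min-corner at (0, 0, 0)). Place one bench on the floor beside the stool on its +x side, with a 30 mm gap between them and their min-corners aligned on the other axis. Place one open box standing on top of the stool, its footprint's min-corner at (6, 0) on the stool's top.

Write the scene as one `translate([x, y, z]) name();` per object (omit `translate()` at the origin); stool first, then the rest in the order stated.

stool();
translate([306, 0, 0]) bench();
translate([6, 0, 437]) open_box();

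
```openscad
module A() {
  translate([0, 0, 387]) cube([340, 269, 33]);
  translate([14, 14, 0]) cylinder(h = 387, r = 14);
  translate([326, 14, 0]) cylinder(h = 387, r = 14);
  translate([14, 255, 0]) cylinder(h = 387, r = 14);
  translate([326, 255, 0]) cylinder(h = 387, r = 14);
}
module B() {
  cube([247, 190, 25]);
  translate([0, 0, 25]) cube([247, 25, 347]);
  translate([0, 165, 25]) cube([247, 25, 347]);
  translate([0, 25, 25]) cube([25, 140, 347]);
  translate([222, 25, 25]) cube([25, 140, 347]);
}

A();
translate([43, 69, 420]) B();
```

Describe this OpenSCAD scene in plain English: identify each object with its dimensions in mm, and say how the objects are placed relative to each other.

A is a four-legged stool. The seat is 340×269 mm, 33 mm thick, top at z = 420 mm. It stands on four round legs, each 28 mm in diameter, from z = 0 to the seat underside, each leg's axis is inset half a diameter from the nearest pair of seat edges (so the leg's bounding box is flush with the corner).

B is an open storage box with external size 247×190×372 mm and wall thickness 25 mm (the base is also 25 mm thick). The base covers the whole footprint; the four walls stand on the base, with the y-facing walls full-width and the x-facing walls fitting between their inner faces.

The open box is on top of the stool.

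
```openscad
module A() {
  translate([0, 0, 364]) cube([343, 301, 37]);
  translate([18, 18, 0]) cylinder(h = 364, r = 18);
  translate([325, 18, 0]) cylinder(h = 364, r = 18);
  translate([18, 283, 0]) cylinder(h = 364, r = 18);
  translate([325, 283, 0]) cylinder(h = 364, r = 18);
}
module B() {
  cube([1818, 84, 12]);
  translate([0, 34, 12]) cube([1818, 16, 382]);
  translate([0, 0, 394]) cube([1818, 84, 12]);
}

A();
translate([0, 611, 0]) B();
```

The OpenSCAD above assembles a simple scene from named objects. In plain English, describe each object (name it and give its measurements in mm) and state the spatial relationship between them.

A is a simple wooden stool: a rectangular seat 343 mm (x) by 301 mm (y), 37 mm thick, top face at z = 401 mm, on four round legs, each 36 mm in diameter. The legs rest on z = 0, each leg's axis is inset half a diameter from the nearest pair of seat edges (so the leg's bounding box is flush with the corner).

B is an I-beam lying along x, 1818 mm long. Overall section height 406 mm. Two flanges 84 mm wide (y) and 12 mm thick, one on the floor and one at the top; a web 16 mm thick runs between them, centred on the flange width.

The I-beam is on the floor beside the stool on its +y side.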